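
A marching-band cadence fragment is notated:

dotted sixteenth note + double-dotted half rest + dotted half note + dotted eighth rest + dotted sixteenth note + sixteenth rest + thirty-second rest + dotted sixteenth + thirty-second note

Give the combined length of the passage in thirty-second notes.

Convert each value to thirty-second notes: dotted sixteenth note = 3; double-dotted half rest = 28; dotted half note = 24; dotted eighth rest = 6; dotted sixteenth note = 3; sixteenth rest = 2; thirty-second rest = 1; dotted sixteenth = 3; thirty-second note = 1.
Total: 3 + 28 + 24 + 6 + 3 + 2 + 1 + 3 + 1 = 71 thirty-second notes.

71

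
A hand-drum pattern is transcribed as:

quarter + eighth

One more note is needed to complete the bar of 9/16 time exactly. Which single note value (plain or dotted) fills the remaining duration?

The bar of 9/16 = 9 sixteenth notes.
Each duration in sixteenth notes: quarter = 4; eighth = 2.
Altogether 4 + 2 = 6.
Remaining: 9 − 6 = 3 sixteenth notes, which is a dotted eighth note.

dotted eighth note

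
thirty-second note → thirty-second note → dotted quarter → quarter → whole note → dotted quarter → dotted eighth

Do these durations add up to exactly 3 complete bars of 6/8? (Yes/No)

One bar of 6/8 = 24 thirty-second notes, so 3 bars = 72.
Each duration in thirty-second notes: thirty-second note = 1; thirty-second note = 1; dotted quarter = 12; quarter = 8; whole note = 32; dotted quarter = 12; dotted eighth = 6.
Altogether 1 + 1 + 12 + 8 + 32 + 12 + 6 = 72.
72 equals 72, so the answer is Yes.

Yes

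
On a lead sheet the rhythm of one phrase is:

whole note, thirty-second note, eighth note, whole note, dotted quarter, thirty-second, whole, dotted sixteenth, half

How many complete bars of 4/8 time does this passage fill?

One bar of 4/8 = 16 thirty-second notes.
Each duration in thirty-second notes: whole note = 32; thirty-second note = 1; eighth note = 4; whole note = 32; dotted quarter = 12; thirty-second = 1; whole = 32; dotted sixteenth = 3; half = 16.
Altogether 32 + 1 + 4 + 32 + 12 + 1 + 32 + 3 + 16 = 133.
133 ÷ 16 = 8 complete bars with 5 left over.

8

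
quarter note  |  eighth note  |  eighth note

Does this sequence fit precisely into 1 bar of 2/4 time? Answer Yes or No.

One bar of 2/4 = 4 eighth notes.
Express everything in eighth notes: quarter note = 2; eighth note = 1; eighth note = 1.
Altogether 2 + 1 + 1 = 4.
4 equals 4, so the answer is Yes.

Yes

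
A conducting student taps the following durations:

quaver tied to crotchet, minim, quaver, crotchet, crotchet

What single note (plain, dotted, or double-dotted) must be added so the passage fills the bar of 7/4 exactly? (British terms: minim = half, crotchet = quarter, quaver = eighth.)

The bar of 7/4 = 14 eighth notes.
Express everything in eighth notes: quaver tied to crotchet (quaver + crotchet) = 3; minim = 4; quaver = 1; crotchet = 2; crotchet = 2.
Total: 3 + 4 + 1 + 2 + 2 = 12.
Remaining: 14 − 12 = 2 eighth notes, which is a quarter note.

quarter note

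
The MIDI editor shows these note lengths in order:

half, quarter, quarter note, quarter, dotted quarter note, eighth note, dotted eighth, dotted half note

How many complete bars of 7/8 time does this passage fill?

One bar of 7/8 = 14 sixteenth notes.
Convert each value to sixteenth notes: half = 8; quarter = 4; quarter note = 4; quarter = 4; dotted quarter note = 6; eighth note = 2; dotted eighth = 3; dotted half note = 12.
Total: 8 + 4 + 4 + 4 + 6 + 2 + 3 + 12 = 43.
43 ÷ 14 = 3 complete bars with 1 left over.

3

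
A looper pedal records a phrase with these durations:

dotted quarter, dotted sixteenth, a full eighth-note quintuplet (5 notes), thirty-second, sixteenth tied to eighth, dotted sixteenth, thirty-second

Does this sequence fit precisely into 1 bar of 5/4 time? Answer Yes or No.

No

One bar of 5/4 = 40 thirty-second notes.
Each duration in thirty-second notes: dotted quarter = 12; dotted sixteenth = 3; a full eighth-note quintuplet (5 notes) (five quintuplet eighths span one half) = 16; thirty-second = 1; sixteenth tied to eighth (sixteenth + eighth) = 6; dotted sixteenth = 3; thirty-second = 1.
Adding: 12 + 3 + 16 + 1 + 6 + 3 + 1 = 42.
42 exceeds 40, so the answer is No.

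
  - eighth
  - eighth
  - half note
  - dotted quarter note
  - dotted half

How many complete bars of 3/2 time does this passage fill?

1

One bar of 3/2 = 12 eighth notes.
Convert each value to eighth notes: eighth = 1; eighth = 1; half note = 4; dotted quarter note = 3; dotted half = 6.
Sum: 1 + 1 + 4 + 3 + 6 = 15.
15 ÷ 12 = 1 complete bar with 3 left over.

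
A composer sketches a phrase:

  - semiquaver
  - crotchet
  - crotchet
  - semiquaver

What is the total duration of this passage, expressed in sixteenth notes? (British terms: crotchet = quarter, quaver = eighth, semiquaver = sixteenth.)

Each duration in sixteenth notes: semiquaver = 1; crotchet = 4; crotchet = 4; semiquaver = 1.
Altogether 1 + 4 + 4 + 1 = 10 sixteenth notes.

10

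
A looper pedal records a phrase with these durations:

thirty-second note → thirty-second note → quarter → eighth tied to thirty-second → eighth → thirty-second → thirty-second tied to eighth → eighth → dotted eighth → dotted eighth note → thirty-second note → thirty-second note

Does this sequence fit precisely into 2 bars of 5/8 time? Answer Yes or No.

One bar of 5/8 = 20 thirty-second notes, so 2 bars = 40.
Express everything in thirty-second notes: thirty-second note = 1; thirty-second note = 1; quarter = 8; eighth tied to thirty-second (eighth + thirty-second) = 5; eighth = 4; thirty-second = 1; thirty-second tied to eighth (thirty-second + eighth) = 5; eighth = 4; dotted eighth = 6; dotted eighth note = 6; thirty-second note = 1; thirty-second note = 1.
Total: 1 + 1 + 8 + 5 + 4 + 1 + 5 + 4 + 6 + 6 + 1 + 1 = 43.
43 exceeds 40, so the answer is No.

No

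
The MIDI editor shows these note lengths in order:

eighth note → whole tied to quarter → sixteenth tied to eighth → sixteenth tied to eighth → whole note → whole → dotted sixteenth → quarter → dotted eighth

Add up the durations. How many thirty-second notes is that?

137

Each duration in thirty-second notes: eighth note = 4; whole tied to quarter (whole + quarter) = 40; sixteenth tied to eighth (sixteenth + eighth) = 6; sixteenth tied to eighth (sixteenth + eighth) = 6; whole note = 32; whole = 32; dotted sixteenth = 3; quarter = 8; dotted eighth = 6.
Sum: 4 + 40 + 6 + 6 + 32 + 32 + 3 + 8 + 6 = 137 thirty-second notes.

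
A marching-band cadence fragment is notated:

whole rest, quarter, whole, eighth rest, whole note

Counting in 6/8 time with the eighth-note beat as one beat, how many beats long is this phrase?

One eighth-note beat = 2 sixteenth notes.
Each duration in sixteenth notes: whole rest = 16; quarter = 4; whole = 16; eighth rest = 2; whole note = 16.
Sum: 16 + 4 + 16 + 2 + 16 = 54.
54 ÷ 2 = 27 beats.

27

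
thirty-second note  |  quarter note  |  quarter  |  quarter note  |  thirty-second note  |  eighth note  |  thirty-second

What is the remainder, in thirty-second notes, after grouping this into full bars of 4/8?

One bar of 4/8 = 16 thirty-second notes.
Express everything in thirty-second notes: thirty-second note = 1; quarter note = 8; quarter = 8; quarter note = 8; thirty-second note = 1; eighth note = 4; thirty-second = 1.
Total: 1 + 8 + 8 + 8 + 1 + 4 + 1 = 31.
31 ÷ 16 = 1 complete bar with 15 thirty-second notes remaining.

15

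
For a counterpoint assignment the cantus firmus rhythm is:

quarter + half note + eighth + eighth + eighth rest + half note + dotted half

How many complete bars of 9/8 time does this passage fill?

One bar of 9/8 = 9 eighth notes.
Express everything in eighth notes: quarter = 2; half note = 4; eighth = 1; eighth = 1; eighth rest = 1; half note = 4; dotted half = 6.
Total: 2 + 4 + 1 + 1 + 1 + 4 + 6 = 19.
19 ÷ 9 = 2 complete bars with 1 left over.

2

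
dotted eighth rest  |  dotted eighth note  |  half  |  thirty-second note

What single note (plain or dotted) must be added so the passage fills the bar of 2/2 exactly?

The bar of 2/2 = 32 thirty-second notes.
Working in thirty-second notes: dotted eighth rest = 6; dotted eighth note = 6; half = 16; thirty-second note = 1.
Altogether 6 + 6 + 16 + 1 = 29.
Remaining: 32 − 29 = 3 thirty-second notes, which is a dotted sixteenth note.

dotted sixteenth note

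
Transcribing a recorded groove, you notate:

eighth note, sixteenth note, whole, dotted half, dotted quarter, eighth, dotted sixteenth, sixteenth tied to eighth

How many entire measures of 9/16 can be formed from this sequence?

4

One bar of 9/16 = 18 thirty-second notes.
Convert each value to thirty-second notes: eighth note = 4; sixteenth note = 2; whole = 32; dotted half = 24; dotted quarter = 12; eighth = 4; dotted sixteenth = 3; sixteenth tied to eighth (sixteenth + eighth) = 6.
Total: 4 + 2 + 32 + 24 + 12 + 4 + 3 + 6 = 87.
87 ÷ 18 = 4 complete bars with 15 left over.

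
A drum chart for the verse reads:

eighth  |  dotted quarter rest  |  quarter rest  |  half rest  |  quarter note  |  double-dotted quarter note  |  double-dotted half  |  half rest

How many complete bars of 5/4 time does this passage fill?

2

One bar of 5/4 = 20 sixteenth notes.
Express everything in sixteenth notes: eighth = 2; dotted quarter rest = 6; quarter rest = 4; half rest = 8; quarter note = 4; double-dotted quarter note = 7; double-dotted half = 14; half rest = 8.
Total: 2 + 6 + 4 + 8 + 4 + 7 + 14 + 8 = 53.
53 ÷ 20 = 2 complete bars with 13 left over.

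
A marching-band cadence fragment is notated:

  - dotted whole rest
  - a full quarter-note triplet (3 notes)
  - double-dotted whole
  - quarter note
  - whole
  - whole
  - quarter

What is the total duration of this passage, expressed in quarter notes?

Each duration in quarter notes: dotted whole rest = 6; a full quarter-note triplet (3 notes) (three triplet quarters span one half) = 2; double-dotted whole = 7; quarter note = 1; whole = 4; whole = 4; quarter = 1.
Total: 6 + 2 + 7 + 1 + 4 + 4 + 1 = 25 quarter notes.

25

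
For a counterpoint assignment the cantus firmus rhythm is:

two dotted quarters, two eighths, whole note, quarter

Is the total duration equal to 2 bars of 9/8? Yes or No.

One bar of 9/8 = 9 eighth notes, so 2 bars = 18.
In eighth notes: dotted quarter = 3; dotted quarter = 3; eighth = 1; eighth = 1; whole note = 8; quarter = 2.
Altogether 3 + 3 + 1 + 1 + 8 + 2 = 18.
18 equals 18, so the answer is Yes.

Yes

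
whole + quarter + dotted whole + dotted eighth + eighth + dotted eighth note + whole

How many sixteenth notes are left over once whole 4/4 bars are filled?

4

One bar of 4/4 = 16 sixteenth notes.
Express everything in sixteenth notes: whole = 16; quarter = 4; dotted whole = 24; dotted eighth = 3; eighth = 2; dotted eighth note = 3; whole = 16.
Total: 16 + 4 + 24 + 3 + 2 + 3 + 16 = 68.
68 ÷ 16 = 4 complete bars with 4 sixteenth notes remaining.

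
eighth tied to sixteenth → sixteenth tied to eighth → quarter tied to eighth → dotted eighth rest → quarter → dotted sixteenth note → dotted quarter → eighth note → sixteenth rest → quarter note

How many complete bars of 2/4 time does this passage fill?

One bar of 2/4 = 16 thirty-second notes.
Convert each value to thirty-second notes: eighth tied to sixteenth (eighth + sixteenth) = 6; sixteenth tied to eighth (sixteenth + eighth) = 6; quarter tied to eighth (quarter + eighth) = 12; dotted eighth rest = 6; quarter = 8; dotted sixteenth note = 3; dotted quarter = 12; eighth note = 4; sixteenth rest = 2; quarter note = 8.
Adding: 6 + 6 + 12 + 6 + 8 + 3 + 12 + 4 + 2 + 8 = 67.
67 ÷ 16 = 4 complete bars with 3 left over.

4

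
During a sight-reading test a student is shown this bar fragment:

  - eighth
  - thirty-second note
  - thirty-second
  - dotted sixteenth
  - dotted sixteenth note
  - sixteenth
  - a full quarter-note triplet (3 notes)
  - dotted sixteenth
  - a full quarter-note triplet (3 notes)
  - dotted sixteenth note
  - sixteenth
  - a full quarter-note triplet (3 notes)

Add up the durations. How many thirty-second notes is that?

70

Convert each value to thirty-second notes: eighth = 4; thirty-second note = 1; thirty-second = 1; dotted sixteenth = 3; dotted sixteenth note = 3; sixteenth = 2; a full quarter-note triplet (3 notes) (three triplet quarters span one half) = 16; dotted sixteenth = 3; a full quarter-note triplet (3 notes) (three triplet quarters span one half) = 16; dotted sixteenth note = 3; sixteenth = 2; a full quarter-note triplet (3 notes) (three triplet quarters span one half) = 16.
Adding: 4 + 1 + 1 + 3 + 3 + 2 + 16 + 3 + 16 + 3 + 2 + 16 = 70 thirty-second notes.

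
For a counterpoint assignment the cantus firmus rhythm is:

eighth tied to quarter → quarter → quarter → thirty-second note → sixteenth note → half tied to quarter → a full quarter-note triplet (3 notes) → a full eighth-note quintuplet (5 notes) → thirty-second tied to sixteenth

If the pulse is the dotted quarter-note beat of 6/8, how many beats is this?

One dotted quarter-note beat = 12 thirty-second notes.
Working in thirty-second notes: eighth tied to quarter (eighth + quarter) = 12; quarter = 8; quarter = 8; thirty-second note = 1; sixteenth note = 2; half tied to quarter (half + quarter) = 24; a full quarter-note triplet (3 notes) (three triplet quarters span one half) = 16; a full eighth-note quintuplet (5 notes) (five quintuplet eighths span one half) = 16; thirty-second tied to sixteenth (thirty-second + sixteenth) = 3.
Total: 12 + 8 + 8 + 1 + 2 + 24 + 16 + 16 + 3 = 90.
90 ÷ 12 = 7.5 beats.

7.5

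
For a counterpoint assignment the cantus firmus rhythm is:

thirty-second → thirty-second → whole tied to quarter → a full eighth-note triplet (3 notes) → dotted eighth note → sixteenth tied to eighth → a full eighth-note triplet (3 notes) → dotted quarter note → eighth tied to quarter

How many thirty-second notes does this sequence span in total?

94

Working in thirty-second notes: thirty-second = 1; thirty-second = 1; whole tied to quarter (whole + quarter) = 40; a full eighth-note triplet (3 notes) (three triplet eighths span one quarter) = 8; dotted eighth note = 6; sixteenth tied to eighth (sixteenth + eighth) = 6; a full eighth-note triplet (3 notes) (three triplet eighths span one quarter) = 8; dotted quarter note = 12; eighth tied to quarter (eighth + quarter) = 12.
Sum: 1 + 1 + 40 + 8 + 6 + 6 + 8 + 12 + 12 = 94 thirty-second notes.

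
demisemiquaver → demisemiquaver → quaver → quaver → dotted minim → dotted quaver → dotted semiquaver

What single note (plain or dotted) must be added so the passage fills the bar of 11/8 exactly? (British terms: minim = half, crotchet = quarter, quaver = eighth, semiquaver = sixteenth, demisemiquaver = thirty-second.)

The bar of 11/8 = 44 thirty-second notes.
Each duration in thirty-second notes: demisemiquaver = 1; demisemiquaver = 1; quaver = 4; quaver = 4; dotted minim = 24; dotted quaver = 6; dotted semiquaver = 3.
Total: 1 + 1 + 4 + 4 + 24 + 6 + 3 = 43.
Remaining: 44 − 43 = 1 thirty-second note, which is a thirty-second note.

thirty-second note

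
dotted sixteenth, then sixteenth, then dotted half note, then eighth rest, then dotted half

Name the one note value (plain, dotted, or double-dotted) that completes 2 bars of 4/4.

double-dotted eighth note

2 bars of 4/4 = 64 thirty-second notes.
Each duration in thirty-second notes: dotted sixteenth = 3; sixteenth = 2; dotted half note = 24; eighth rest = 4; dotted half = 24.
Sum: 3 + 2 + 24 + 4 + 24 = 57.
Remaining: 64 − 57 = 7 thirty-second notes, which is a double-dotted eighth note.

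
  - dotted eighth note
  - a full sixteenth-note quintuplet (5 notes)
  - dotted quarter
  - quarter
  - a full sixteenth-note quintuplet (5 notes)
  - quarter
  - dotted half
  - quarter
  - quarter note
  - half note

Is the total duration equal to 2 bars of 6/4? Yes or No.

One bar of 6/4 = 24 sixteenth notes, so 2 bars = 48.
Convert each value to sixteenth notes: dotted eighth note = 3; a full sixteenth-note quintuplet (5 notes) (five quintuplet sixteenths span one quarter) = 4; dotted quarter = 6; quarter = 4; a full sixteenth-note quintuplet (5 notes) (five quintuplet sixteenths span one quarter) = 4; quarter = 4; dotted half = 12; quarter = 4; quarter note = 4; half note = 8.
Altogether 3 + 4 + 6 + 4 + 4 + 4 + 12 + 4 + 4 + 8 = 53.
53 exceeds 48, so the answer is No.

No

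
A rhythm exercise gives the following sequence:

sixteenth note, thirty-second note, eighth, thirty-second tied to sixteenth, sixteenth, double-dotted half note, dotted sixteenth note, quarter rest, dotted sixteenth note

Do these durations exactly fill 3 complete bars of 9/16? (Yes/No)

One bar of 9/16 = 18 thirty-second notes, so 3 bars = 54.
Express everything in thirty-second notes: sixteenth note = 2; thirty-second note = 1; eighth = 4; thirty-second tied to sixteenth (thirty-second + sixteenth) = 3; sixteenth = 2; double-dotted half note = 28; dotted sixteenth note = 3; quarter rest = 8; dotted sixteenth note = 3.
Total: 2 + 1 + 4 + 3 + 2 + 28 + 3 + 8 + 3 = 54.
54 equals 54, so the answer is Yes.

Yes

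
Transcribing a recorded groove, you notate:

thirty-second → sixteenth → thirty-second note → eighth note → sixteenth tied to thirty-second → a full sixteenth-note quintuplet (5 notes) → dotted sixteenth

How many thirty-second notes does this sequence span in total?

Express everything in thirty-second notes: thirty-second = 1; sixteenth = 2; thirty-second note = 1; eighth note = 4; sixteenth tied to thirty-second (sixteenth + thirty-second) = 3; a full sixteenth-note quintuplet (5 notes) (five quintuplet sixteenths span one quarter) = 8; dotted sixteenth = 3.
Sum: 1 + 2 + 1 + 4 + 3 + 8 + 3 = 22 thirty-second notes.

22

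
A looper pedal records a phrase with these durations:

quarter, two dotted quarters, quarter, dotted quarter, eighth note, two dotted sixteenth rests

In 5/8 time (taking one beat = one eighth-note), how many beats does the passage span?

15.5

One eighth-note beat = 4 thirty-second notes.
Working in thirty-second notes: quarter = 8; dotted quarter = 12; dotted quarter = 12; quarter = 8; dotted quarter = 12; eighth note = 4; dotted sixteenth rest = 3; dotted sixteenth rest = 3.
Sum: 8 + 12 + 12 + 8 + 12 + 4 + 3 + 3 = 62.
62 ÷ 4 = 15.5 beats.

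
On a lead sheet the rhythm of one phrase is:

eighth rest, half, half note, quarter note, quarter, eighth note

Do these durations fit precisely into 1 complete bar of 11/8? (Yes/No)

One bar of 11/8 = 11 eighth notes.
Each duration in eighth notes: eighth rest = 1; half = 4; half note = 4; quarter note = 2; quarter = 2; eighth note = 1.
Total: 1 + 4 + 4 + 2 + 2 + 1 = 14.
14 exceeds 11, so the answer is No.

No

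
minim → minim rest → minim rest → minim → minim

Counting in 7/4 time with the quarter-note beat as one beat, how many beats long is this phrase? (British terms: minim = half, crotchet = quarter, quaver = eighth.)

One quarter-note beat = 2 eighth notes.
Express everything in eighth notes: minim = 4; minim rest = 4; minim rest = 4; minim = 4; minim = 4.
Altogether 4 + 4 + 4 + 4 + 4 = 20.
20 ÷ 2 = 10 beats.

10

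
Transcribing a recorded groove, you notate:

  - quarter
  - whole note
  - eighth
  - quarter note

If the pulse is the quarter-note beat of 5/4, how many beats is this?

One quarter-note beat = 2 eighth notes.
Convert each value to eighth notes: quarter = 2; whole note = 8; eighth = 1; quarter note = 2.
Sum: 2 + 8 + 1 + 2 = 13.
13 ÷ 2 = 6.5 beats.

6.5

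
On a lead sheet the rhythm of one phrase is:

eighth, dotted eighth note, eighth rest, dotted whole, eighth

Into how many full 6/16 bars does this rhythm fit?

One bar of 6/16 = 6 sixteenth notes.
Each duration in sixteenth notes: eighth = 2; dotted eighth note = 3; eighth rest = 2; dotted whole = 24; eighth = 2.
Adding: 2 + 3 + 2 + 24 + 2 = 33.
33 ÷ 6 = 5 complete bars with 3 left over.

5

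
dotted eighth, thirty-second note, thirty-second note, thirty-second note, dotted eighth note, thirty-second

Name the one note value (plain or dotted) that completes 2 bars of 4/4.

dotted whole note

2 bars of 4/4 = 64 thirty-second notes.
Convert each value to thirty-second notes: dotted eighth = 6; thirty-second note = 1; thirty-second note = 1; thirty-second note = 1; dotted eighth note = 6; thirty-second = 1.
Sum: 6 + 1 + 1 + 1 + 6 + 1 = 16.
Remaining: 64 − 16 = 48 thirty-second notes, which is a dotted whole note.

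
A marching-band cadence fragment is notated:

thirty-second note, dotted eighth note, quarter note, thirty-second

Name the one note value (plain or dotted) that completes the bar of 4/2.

dotted whole note

The bar of 4/2 = 64 thirty-second notes.
Each duration in thirty-second notes: thirty-second note = 1; dotted eighth note = 6; quarter note = 8; thirty-second = 1.
Adding: 1 + 6 + 8 + 1 = 16.
Remaining: 64 − 16 = 48 thirty-second notes, which is a dotted whole note.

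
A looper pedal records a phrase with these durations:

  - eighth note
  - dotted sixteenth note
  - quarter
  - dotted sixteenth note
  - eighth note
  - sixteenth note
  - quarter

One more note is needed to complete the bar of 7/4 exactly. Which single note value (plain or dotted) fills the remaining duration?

dotted half note

The bar of 7/4 = 56 thirty-second notes.
Convert each value to thirty-second notes: eighth note = 4; dotted sixteenth note = 3; quarter = 8; dotted sixteenth note = 3; eighth note = 4; sixteenth note = 2; quarter = 8.
Sum: 4 + 3 + 8 + 3 + 4 + 2 + 8 = 32.
Remaining: 56 − 32 = 24 thirty-second notes, which is a dotted half note.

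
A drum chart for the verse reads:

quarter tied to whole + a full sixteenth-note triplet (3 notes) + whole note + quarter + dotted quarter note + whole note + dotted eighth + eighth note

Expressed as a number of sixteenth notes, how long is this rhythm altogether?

In sixteenth notes: quarter tied to whole (quarter + whole) = 20; a full sixteenth-note triplet (3 notes) (three triplet sixteenths span one eighth) = 2; whole note = 16; quarter = 4; dotted quarter note = 6; whole note = 16; dotted eighth = 3; eighth note = 2.
Adding: 20 + 2 + 16 + 4 + 6 + 16 + 3 + 2 = 69 sixteenth notes.

69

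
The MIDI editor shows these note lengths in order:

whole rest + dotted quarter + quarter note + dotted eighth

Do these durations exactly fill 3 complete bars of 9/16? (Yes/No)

One bar of 9/16 = 9 sixteenth notes, so 3 bars = 27.
Working in sixteenth notes: whole rest = 16; dotted quarter = 6; quarter note = 4; dotted eighth = 3.
Total: 16 + 6 + 4 + 3 = 29.
29 exceeds 27, so the answer is No.

No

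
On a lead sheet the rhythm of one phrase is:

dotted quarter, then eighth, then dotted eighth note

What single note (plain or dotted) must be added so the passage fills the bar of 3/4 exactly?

The bar of 3/4 = 12 sixteenth notes.
Each duration in sixteenth notes: dotted quarter = 6; eighth = 2; dotted eighth note = 3.
Altogether 6 + 2 + 3 = 11.
Remaining: 12 − 11 = 1 sixteenth note, which is a sixteenth note.

sixteenth note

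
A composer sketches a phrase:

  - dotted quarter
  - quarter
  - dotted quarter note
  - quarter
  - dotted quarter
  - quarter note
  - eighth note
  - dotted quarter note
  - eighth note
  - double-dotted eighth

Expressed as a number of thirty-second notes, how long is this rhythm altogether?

87

Each duration in thirty-second notes: dotted quarter = 12; quarter = 8; dotted quarter note = 12; quarter = 8; dotted quarter = 12; quarter note = 8; eighth note = 4; dotted quarter note = 12; eighth note = 4; double-dotted eighth = 7.
Altogether 12 + 8 + 12 + 8 + 12 + 8 + 4 + 12 + 4 + 7 = 87 thirty-second notes.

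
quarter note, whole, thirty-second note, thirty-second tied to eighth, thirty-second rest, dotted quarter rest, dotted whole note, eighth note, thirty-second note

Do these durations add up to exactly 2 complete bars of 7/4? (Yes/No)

One bar of 7/4 = 56 thirty-second notes, so 2 bars = 112.
Express everything in thirty-second notes: quarter note = 8; whole = 32; thirty-second note = 1; thirty-second tied to eighth (thirty-second + eighth) = 5; thirty-second rest = 1; dotted quarter rest = 12; dotted whole note = 48; eighth note = 4; thirty-second note = 1.
Total: 8 + 32 + 1 + 5 + 1 + 12 + 48 + 4 + 1 = 112.
112 equals 112, so the answer is Yes.

Yes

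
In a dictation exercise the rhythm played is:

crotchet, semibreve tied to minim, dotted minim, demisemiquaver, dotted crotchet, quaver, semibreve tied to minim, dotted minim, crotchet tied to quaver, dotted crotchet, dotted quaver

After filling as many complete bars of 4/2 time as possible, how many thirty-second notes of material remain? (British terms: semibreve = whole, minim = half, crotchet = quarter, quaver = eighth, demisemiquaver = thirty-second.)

7

One bar of 4/2 = 64 thirty-second notes.
Working in thirty-second notes: crotchet = 8; semibreve tied to minim (semibreve + minim) = 48; dotted minim = 24; demisemiquaver = 1; dotted crotchet = 12; quaver = 4; semibreve tied to minim (semibreve + minim) = 48; dotted minim = 24; crotchet tied to quaver (crotchet + quaver) = 12; dotted crotchet = 12; dotted quaver = 6.
Adding: 8 + 48 + 24 + 1 + 12 + 4 + 48 + 24 + 12 + 12 + 6 = 199.
199 ÷ 64 = 3 complete bars with 7 thirty-second notes remaining.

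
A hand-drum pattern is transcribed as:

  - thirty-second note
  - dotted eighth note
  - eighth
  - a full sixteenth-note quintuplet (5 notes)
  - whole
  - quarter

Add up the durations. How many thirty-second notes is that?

59

Convert each value to thirty-second notes: thirty-second note = 1; dotted eighth note = 6; eighth = 4; a full sixteenth-note quintuplet (5 notes) (five quintuplet sixteenths span one quarter) = 8; whole = 32; quarter = 8.
Adding: 1 + 6 + 4 + 8 + 32 + 8 = 59 thirty-second notes.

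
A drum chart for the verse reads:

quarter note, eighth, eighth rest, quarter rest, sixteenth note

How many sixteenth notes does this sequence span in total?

13

Express everything in sixteenth notes: quarter note = 4; eighth = 2; eighth rest = 2; quarter rest = 4; sixteenth note = 1.
Altogether 4 + 2 + 2 + 4 + 1 = 13 sixteenth notes.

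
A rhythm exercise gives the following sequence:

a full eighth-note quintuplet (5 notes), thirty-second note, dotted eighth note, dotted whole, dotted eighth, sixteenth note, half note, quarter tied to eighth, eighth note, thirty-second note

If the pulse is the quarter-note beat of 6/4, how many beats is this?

14

One quarter-note beat = 8 thirty-second notes.
In thirty-second notes: a full eighth-note quintuplet (5 notes) (five quintuplet eighths span one half) = 16; thirty-second note = 1; dotted eighth note = 6; dotted whole = 48; dotted eighth = 6; sixteenth note = 2; half note = 16; quarter tied to eighth (quarter + eighth) = 12; eighth note = 4; thirty-second note = 1.
Sum: 16 + 1 + 6 + 48 + 6 + 2 + 16 + 12 + 4 + 1 = 112.
112 ÷ 8 = 14 beats.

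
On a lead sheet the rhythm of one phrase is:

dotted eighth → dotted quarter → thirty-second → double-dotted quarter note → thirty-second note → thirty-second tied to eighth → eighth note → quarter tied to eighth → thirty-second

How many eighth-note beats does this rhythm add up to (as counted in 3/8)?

14

One eighth-note beat = 4 thirty-second notes.
Each duration in thirty-second notes: dotted eighth = 6; dotted quarter = 12; thirty-second = 1; double-dotted quarter note = 14; thirty-second note = 1; thirty-second tied to eighth (thirty-second + eighth) = 5; eighth note = 4; quarter tied to eighth (quarter + eighth) = 12; thirty-second = 1.
Altogether 6 + 12 + 1 + 14 + 1 + 5 + 4 + 12 + 1 = 56.
56 ÷ 4 = 14 beats.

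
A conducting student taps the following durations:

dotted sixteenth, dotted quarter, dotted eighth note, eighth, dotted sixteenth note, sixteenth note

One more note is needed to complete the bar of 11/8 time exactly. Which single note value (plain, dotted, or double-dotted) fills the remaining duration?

The bar of 11/8 = 44 thirty-second notes.
Express everything in thirty-second notes: dotted sixteenth = 3; dotted quarter = 12; dotted eighth note = 6; eighth = 4; dotted sixteenth note = 3; sixteenth note = 2.
Adding: 3 + 12 + 6 + 4 + 3 + 2 = 30.
Remaining: 44 − 30 = 14 thirty-second notes, which is a double-dotted quarter note.

double-dotted quarter note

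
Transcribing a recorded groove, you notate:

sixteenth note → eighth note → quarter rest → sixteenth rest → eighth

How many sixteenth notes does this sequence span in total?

10

Working in sixteenth notes: sixteenth note = 1; eighth note = 2; quarter rest = 4; sixteenth rest = 1; eighth = 2.
Adding: 1 + 2 + 4 + 1 + 2 = 10 sixteenth notes.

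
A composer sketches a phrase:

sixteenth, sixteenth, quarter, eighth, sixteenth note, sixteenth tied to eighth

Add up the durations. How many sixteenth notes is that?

12

Convert each value to sixteenth notes: sixteenth = 1; sixteenth = 1; quarter = 4; eighth = 2; sixteenth note = 1; sixteenth tied to eighth (sixteenth + eighth) = 3.
Total: 1 + 1 + 4 + 2 + 1 + 3 = 12 sixteenth notes.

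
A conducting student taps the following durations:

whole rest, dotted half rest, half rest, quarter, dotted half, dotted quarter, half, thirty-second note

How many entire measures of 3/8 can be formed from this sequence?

One bar of 3/8 = 12 thirty-second notes.
Working in thirty-second notes: whole rest = 32; dotted half rest = 24; half rest = 16; quarter = 8; dotted half = 24; dotted quarter = 12; half = 16; thirty-second note = 1.
Altogether 32 + 24 + 16 + 8 + 24 + 12 + 16 + 1 = 133.
133 ÷ 12 = 11 complete bars with 1 left over.

11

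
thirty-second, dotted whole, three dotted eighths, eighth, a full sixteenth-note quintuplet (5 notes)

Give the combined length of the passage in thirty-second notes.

79

In thirty-second notes: thirty-second = 1; dotted whole = 48; dotted eighth = 6; dotted eighth = 6; dotted eighth = 6; eighth = 4; a full sixteenth-note quintuplet (5 notes) (five quintuplet sixteenths span one quarter) = 8.
Altogether 1 + 48 + 6 + 6 + 6 + 4 + 8 = 79 thirty-second notes.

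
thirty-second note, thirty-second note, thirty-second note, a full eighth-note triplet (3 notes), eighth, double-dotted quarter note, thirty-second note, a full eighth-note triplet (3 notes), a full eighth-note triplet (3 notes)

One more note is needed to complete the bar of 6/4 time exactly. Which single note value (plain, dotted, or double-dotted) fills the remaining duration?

sixteenth note

The bar of 6/4 = 48 thirty-second notes.
Each duration in thirty-second notes: thirty-second note = 1; thirty-second note = 1; thirty-second note = 1; a full eighth-note triplet (3 notes) (three triplet eighths span one quarter) = 8; eighth = 4; double-dotted quarter note = 14; thirty-second note = 1; a full eighth-note triplet (3 notes) (three triplet eighths span one quarter) = 8; a full eighth-note triplet (3 notes) (three triplet eighths span one quarter) = 8.
Altogether 1 + 1 + 1 + 8 + 4 + 14 + 1 + 8 + 8 = 46.
Remaining: 48 − 46 = 2 thirty-second notes, which is a sixteenth note.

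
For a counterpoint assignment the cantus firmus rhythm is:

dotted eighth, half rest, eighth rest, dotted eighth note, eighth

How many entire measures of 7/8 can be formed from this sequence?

1

One bar of 7/8 = 14 sixteenth notes.
Each duration in sixteenth notes: dotted eighth = 3; half rest = 8; eighth rest = 2; dotted eighth note = 3; eighth = 2.
Adding: 3 + 8 + 2 + 3 + 2 = 18.
18 ÷ 14 = 1 complete bar with 4 left over.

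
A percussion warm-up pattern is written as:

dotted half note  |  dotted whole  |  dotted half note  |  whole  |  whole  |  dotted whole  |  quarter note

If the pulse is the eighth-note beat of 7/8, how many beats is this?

54

One eighth-note beat = 2 sixteenth notes.
Working in sixteenth notes: dotted half note = 12; dotted whole = 24; dotted half note = 12; whole = 16; whole = 16; dotted whole = 24; quarter note = 4.
Altogether 12 + 24 + 12 + 16 + 16 + 24 + 4 = 108.
108 ÷ 2 = 54 beats.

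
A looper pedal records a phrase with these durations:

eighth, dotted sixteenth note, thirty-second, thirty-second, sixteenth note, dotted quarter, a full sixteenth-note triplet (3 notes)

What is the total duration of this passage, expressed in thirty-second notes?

27

Working in thirty-second notes: eighth = 4; dotted sixteenth note = 3; thirty-second = 1; thirty-second = 1; sixteenth note = 2; dotted quarter = 12; a full sixteenth-note triplet (3 notes) (three triplet sixteenths span one eighth) = 4.
Altogether 4 + 3 + 1 + 1 + 2 + 12 + 4 = 27 thirty-second notes.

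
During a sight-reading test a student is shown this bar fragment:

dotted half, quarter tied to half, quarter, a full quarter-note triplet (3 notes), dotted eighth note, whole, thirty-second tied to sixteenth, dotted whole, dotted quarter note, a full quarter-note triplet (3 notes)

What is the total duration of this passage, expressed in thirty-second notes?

Convert each value to thirty-second notes: dotted half = 24; quarter tied to half (quarter + half) = 24; quarter = 8; a full quarter-note triplet (3 notes) (three triplet quarters span one half) = 16; dotted eighth note = 6; whole = 32; thirty-second tied to sixteenth (thirty-second + sixteenth) = 3; dotted whole = 48; dotted quarter note = 12; a full quarter-note triplet (3 notes) (three triplet quarters span one half) = 16.
Adding: 24 + 24 + 8 + 16 + 6 + 32 + 3 + 48 + 12 + 16 = 189 thirty-second notes.

189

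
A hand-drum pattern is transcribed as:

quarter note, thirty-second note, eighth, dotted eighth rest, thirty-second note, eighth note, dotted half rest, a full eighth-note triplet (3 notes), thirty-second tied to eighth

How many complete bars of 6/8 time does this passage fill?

2

One bar of 6/8 = 24 thirty-second notes.
In thirty-second notes: quarter note = 8; thirty-second note = 1; eighth = 4; dotted eighth rest = 6; thirty-second note = 1; eighth note = 4; dotted half rest = 24; a full eighth-note triplet (3 notes) (three triplet eighths span one quarter) = 8; thirty-second tied to eighth (thirty-second + eighth) = 5.
Sum: 8 + 1 + 4 + 6 + 1 + 4 + 24 + 8 + 5 = 61.
61 ÷ 24 = 2 complete bars with 13 left over.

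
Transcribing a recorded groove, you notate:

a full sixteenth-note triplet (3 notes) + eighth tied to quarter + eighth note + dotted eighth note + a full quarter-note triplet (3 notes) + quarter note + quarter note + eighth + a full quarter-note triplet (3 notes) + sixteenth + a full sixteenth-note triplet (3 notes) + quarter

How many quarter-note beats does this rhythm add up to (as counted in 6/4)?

11.5

One quarter-note beat = 4 sixteenth notes.
Each duration in sixteenth notes: a full sixteenth-note triplet (3 notes) (three triplet sixteenths span one eighth) = 2; eighth tied to quarter (eighth + quarter) = 6; eighth note = 2; dotted eighth note = 3; a full quarter-note triplet (3 notes) (three triplet quarters span one half) = 8; quarter note = 4; quarter note = 4; eighth = 2; a full quarter-note triplet (3 notes) (three triplet quarters span one half) = 8; sixteenth = 1; a full sixteenth-note triplet (3 notes) (three triplet sixteenths span one eighth) = 2; quarter = 4.
Adding: 2 + 6 + 2 + 3 + 8 + 4 + 4 + 2 + 8 + 1 + 2 + 4 = 46.
46 ÷ 4 = 11.5 beats.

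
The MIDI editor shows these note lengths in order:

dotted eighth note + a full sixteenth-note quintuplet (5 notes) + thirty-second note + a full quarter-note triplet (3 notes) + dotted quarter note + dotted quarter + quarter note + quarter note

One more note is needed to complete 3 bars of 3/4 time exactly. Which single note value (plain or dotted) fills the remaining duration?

thirty-second note

3 bars of 3/4 = 72 thirty-second notes.
Each duration in thirty-second notes: dotted eighth note = 6; a full sixteenth-note quintuplet (5 notes) (five quintuplet sixteenths span one quarter) = 8; thirty-second note = 1; a full quarter-note triplet (3 notes) (three triplet quarters span one half) = 16; dotted quarter note = 12; dotted quarter = 12; quarter note = 8; quarter note = 8.
Sum: 6 + 8 + 1 + 16 + 12 + 12 + 8 + 8 = 71.
Remaining: 72 − 71 = 1 thirty-second note, which is a thirty-second note.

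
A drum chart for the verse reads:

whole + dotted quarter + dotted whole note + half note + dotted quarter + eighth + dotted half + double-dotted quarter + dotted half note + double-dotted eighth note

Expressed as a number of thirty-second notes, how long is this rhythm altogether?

193

Convert each value to thirty-second notes: whole = 32; dotted quarter = 12; dotted whole note = 48; half note = 16; dotted quarter = 12; eighth = 4; dotted half = 24; double-dotted quarter = 14; dotted half note = 24; double-dotted eighth note = 7.
Sum: 32 + 12 + 48 + 16 + 12 + 4 + 24 + 14 + 24 + 7 = 193 thirty-second notes.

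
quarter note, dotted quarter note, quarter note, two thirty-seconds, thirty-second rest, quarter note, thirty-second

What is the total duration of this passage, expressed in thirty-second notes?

40

Each duration in thirty-second notes: quarter note = 8; dotted quarter note = 12; quarter note = 8; thirty-second = 1; thirty-second = 1; thirty-second rest = 1; quarter note = 8; thirty-second = 1.
Altogether 8 + 12 + 8 + 1 + 1 + 1 + 8 + 1 = 40 thirty-second notes.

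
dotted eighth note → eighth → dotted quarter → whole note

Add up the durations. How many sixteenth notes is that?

27

Each duration in sixteenth notes: dotted eighth note = 3; eighth = 2; dotted quarter = 6; whole note = 16.
Sum: 3 + 2 + 6 + 16 = 27 sixteenth notes.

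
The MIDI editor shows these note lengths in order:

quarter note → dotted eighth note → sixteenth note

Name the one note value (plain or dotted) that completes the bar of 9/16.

sixteenth note

The bar of 9/16 = 9 sixteenth notes.
Convert each value to sixteenth notes: quarter note = 4; dotted eighth note = 3; sixteenth note = 1.
Total: 4 + 3 + 1 = 8.
Remaining: 9 − 8 = 1 sixteenth note, which is a sixteenth note.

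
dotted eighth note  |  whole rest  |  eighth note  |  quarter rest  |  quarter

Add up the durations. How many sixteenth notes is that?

Convert each value to sixteenth notes: dotted eighth note = 3; whole rest = 16; eighth note = 2; quarter rest = 4; quarter = 4.
Adding: 3 + 16 + 2 + 4 + 4 = 29 sixteenth notes.

29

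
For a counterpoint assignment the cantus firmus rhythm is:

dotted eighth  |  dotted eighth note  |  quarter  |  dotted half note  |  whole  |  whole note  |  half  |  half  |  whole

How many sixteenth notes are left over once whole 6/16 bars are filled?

2

One bar of 6/16 = 6 sixteenth notes.
Working in sixteenth notes: dotted eighth = 3; dotted eighth note = 3; quarter = 4; dotted half note = 12; whole = 16; whole note = 16; half = 8; half = 8; whole = 16.
Sum: 3 + 3 + 4 + 12 + 16 + 16 + 8 + 8 + 16 = 86.
86 ÷ 6 = 14 complete bars with 2 sixteenth notes remaining.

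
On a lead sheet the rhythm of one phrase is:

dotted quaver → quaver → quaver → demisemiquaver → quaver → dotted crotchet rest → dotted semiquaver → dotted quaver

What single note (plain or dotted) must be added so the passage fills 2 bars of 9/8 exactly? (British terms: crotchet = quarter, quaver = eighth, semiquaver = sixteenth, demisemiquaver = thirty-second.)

whole note

2 bars of 9/8 = 72 thirty-second notes.
In thirty-second notes: dotted quaver = 6; quaver = 4; quaver = 4; demisemiquaver = 1; quaver = 4; dotted crotchet rest = 12; dotted semiquaver = 3; dotted quaver = 6.
Total: 6 + 4 + 4 + 1 + 4 + 12 + 3 + 6 = 40.
Remaining: 72 − 40 = 32 thirty-second notes, which is a whole note.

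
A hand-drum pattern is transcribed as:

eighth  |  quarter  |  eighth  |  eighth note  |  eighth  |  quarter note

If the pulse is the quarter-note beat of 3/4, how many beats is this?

One quarter-note beat = 2 eighth notes.
In eighth notes: eighth = 1; quarter = 2; eighth = 1; eighth note = 1; eighth = 1; quarter note = 2.
Total: 1 + 2 + 1 + 1 + 1 + 2 = 8.
8 ÷ 2 = 4 beats.

4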